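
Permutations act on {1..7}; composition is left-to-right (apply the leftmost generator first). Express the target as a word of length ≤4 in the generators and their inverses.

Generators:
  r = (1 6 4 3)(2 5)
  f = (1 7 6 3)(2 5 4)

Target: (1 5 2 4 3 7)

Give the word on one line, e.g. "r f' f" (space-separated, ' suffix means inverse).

  after r: (1 6 4 3)(2 5)
  after r: (1 4)(3 6)
  after f': (1 5 2 4 3 7)

r r f'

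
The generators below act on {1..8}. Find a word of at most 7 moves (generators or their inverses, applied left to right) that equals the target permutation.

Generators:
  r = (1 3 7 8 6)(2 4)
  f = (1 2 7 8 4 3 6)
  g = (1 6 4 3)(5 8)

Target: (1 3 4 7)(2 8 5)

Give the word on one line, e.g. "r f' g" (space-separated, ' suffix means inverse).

  after g': (1 3 4 6)(5 8)
  after r': (2 4 8 5 7 3)
  after f': (1 6 3)(2 8 5)(4 7)
  after g': (2 5)(4 7 6)
  after g': (1 3 4 7)(2 8 5)

g' r' f' g' g'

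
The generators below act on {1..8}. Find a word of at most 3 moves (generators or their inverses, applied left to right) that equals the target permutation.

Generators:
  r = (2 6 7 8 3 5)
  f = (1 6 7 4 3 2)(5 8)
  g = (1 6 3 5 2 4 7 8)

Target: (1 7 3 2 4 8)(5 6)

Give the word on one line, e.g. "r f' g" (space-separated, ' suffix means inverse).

  after g: (1 6 3 5 2 4 7 8)
  after r: (1 7 3 2 4 8)(5 6)

g r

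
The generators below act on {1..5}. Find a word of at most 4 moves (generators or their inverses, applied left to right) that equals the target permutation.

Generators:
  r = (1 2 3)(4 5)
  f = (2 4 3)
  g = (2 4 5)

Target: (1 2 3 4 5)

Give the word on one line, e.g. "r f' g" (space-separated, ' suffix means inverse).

  after r: (1 2 3)(4 5)
  after g': (1 5 2 3)
  after r': (1 4 5)
  after f': (1 2 3 4 5)

r g' r' f'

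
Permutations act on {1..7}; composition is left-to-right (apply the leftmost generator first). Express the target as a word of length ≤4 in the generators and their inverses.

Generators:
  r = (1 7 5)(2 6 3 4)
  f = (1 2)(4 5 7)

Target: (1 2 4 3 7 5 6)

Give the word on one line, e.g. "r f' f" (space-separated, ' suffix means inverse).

r' r' f r

  after r': (1 5 7)(2 4 3 6)
  after r': (1 7 5)(2 3)(4 6)
  after f: (1 4 6 5 2 3)
  after r: (1 2 4 3 7 5 6)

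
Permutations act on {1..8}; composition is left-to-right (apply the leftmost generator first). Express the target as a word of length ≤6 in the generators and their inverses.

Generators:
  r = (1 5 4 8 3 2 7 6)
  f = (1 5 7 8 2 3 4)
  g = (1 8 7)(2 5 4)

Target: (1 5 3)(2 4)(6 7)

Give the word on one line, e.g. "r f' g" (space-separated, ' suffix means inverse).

f f r r f

  after f: (1 5 7 8 2 3 4)
  after f: (1 7 2 4 5 8 3)
  after r: (1 6)(2 8)(3 5)
  after r: (2 3 4 8 7 6 5)
  after f: (1 5 3)(2 4)(6 7)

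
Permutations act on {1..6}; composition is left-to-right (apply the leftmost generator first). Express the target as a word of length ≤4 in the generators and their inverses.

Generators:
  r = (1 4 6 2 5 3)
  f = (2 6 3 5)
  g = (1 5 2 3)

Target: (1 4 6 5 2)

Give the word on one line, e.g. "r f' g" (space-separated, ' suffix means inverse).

  after r: (1 4 6 2 5 3)
  after g': (1 4 6 5 2)

r g'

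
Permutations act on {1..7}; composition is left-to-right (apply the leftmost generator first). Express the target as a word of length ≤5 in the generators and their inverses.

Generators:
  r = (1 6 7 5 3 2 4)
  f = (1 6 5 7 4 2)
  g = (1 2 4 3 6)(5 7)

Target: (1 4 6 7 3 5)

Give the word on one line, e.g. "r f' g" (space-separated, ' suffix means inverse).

r' f r

  after r': (1 4 2 3 5 7 6)
  after f: (1 2 3 7 5 4)
  after r: (1 4 6 7 3 5)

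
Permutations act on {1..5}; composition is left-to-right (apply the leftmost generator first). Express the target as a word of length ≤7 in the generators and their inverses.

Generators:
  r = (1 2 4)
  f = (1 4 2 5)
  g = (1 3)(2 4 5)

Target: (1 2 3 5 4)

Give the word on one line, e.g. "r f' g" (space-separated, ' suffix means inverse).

r' r' g' r' g

  after r': (1 4 2)
  after r': (1 2 4)
  after g': (1 5 4 3)
  after r': (1 5 2)(3 4)
  after g: (1 2 3 5 4)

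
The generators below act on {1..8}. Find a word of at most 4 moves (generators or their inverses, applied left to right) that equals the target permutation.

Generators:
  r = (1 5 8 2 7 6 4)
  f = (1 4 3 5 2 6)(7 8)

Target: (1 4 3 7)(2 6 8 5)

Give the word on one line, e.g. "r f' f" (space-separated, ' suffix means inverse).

r f f r

  after r: (1 5 8 2 7 6 4)
  after f: (1 2 8 6 3 5 7)
  after f: (1 6 5 8)(2 7 4 3)
  after r: (1 4 3 7)(2 6 8 5)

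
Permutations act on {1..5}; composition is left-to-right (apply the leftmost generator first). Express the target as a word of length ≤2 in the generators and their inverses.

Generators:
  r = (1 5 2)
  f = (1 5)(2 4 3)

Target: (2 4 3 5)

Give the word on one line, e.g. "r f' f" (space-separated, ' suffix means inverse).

f r'

  after f: (1 5)(2 4 3)
  after r': (2 4 3 5)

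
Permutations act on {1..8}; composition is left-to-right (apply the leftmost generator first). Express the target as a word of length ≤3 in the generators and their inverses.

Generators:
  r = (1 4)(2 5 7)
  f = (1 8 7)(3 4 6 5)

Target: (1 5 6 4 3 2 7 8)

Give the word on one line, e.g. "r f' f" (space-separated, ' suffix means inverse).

f' r r

  after f': (1 7 8)(3 5 6 4)
  after r: (1 2 5 6)(3 7 8 4)
  after r: (1 5 6 4 3 2 7 8)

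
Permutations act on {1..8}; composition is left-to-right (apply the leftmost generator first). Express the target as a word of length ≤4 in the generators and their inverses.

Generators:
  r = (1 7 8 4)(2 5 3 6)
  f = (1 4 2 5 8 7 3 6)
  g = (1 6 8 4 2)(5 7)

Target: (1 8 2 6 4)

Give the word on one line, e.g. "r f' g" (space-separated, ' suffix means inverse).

g g

  after g: (1 6 8 4 2)(5 7)
  after g: (1 8 2 6 4)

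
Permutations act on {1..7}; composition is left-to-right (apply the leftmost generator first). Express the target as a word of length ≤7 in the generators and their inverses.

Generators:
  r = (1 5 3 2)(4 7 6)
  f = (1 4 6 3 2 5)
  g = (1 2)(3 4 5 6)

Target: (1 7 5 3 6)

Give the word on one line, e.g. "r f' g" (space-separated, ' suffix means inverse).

  after g: (1 2)(3 4 5 6)
  after f: (1 5 3 6 2 4)
  after g: (1 6)(2 5 4)
  after r': (1 7 4 3 5 6 2)
  after g: (1 7 5 3 6)

g f g r' g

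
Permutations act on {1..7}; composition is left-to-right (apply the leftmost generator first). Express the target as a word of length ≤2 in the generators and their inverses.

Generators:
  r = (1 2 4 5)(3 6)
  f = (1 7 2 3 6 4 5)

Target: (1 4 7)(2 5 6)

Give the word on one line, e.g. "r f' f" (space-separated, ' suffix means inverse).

r' f'

  after r': (1 5 4 2)(3 6)
  after f': (1 4 7)(2 5 6)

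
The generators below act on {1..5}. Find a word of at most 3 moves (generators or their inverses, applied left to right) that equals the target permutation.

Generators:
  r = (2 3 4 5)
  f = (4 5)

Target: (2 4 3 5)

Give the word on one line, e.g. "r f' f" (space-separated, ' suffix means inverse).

f r r

  after f: (4 5)
  after r: (2 3 4)
  after r: (2 4 3 5)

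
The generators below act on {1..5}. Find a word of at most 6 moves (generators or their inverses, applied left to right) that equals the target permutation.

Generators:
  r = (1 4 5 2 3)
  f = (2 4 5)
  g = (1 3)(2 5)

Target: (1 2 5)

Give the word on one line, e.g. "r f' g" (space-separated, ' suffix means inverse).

f f g r'

  after f: (2 4 5)
  after f: (2 5 4)
  after g: (1 3)(4 5)
  after r': (1 2 5)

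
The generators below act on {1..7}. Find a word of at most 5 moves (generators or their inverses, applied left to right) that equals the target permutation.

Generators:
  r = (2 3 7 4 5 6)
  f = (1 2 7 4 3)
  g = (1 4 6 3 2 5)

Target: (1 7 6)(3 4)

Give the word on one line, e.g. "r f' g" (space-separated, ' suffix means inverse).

  after r': (2 6 5 4 7 3)
  after g: (1 4 7 2 3 5 6)
  after r': (1 7 6)(3 4)

r' g r'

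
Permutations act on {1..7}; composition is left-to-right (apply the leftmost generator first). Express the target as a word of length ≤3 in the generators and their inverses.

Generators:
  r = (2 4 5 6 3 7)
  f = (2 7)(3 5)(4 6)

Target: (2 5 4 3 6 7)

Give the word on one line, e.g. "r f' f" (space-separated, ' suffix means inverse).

  after f: (2 7)(3 5)(4 6)
  after r': (2 3 4 5 6)
  after f': (2 5 4 3 6 7)

f r' f'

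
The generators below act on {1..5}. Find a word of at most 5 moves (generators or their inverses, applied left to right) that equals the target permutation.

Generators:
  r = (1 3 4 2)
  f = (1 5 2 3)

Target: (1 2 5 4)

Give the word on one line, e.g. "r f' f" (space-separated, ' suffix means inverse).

r f r r r

  after r: (1 3 4 2)
  after f: (2 5)(3 4)
  after r: (1 3 2 5)
  after r: (1 4 2 5 3)
  after r: (1 2 5 4)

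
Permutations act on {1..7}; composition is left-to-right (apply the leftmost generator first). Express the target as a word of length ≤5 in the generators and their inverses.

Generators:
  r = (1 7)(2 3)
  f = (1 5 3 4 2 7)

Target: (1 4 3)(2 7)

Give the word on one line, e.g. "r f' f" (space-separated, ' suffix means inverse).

f' f' r' f

  after f': (1 7 2 4 3 5)
  after f': (1 2 3)(4 5 7)
  after r': (1 3 7 4 5)
  after f: (1 4 3)(2 7)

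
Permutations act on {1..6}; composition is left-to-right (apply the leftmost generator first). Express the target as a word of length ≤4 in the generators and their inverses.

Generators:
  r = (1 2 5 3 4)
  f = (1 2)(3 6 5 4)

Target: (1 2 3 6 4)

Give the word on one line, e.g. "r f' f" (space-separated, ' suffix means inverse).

f' r' f

  after f': (1 2)(3 4 5 6)
  after r': (2 4)(5 6)
  after f: (1 2 3 6 4)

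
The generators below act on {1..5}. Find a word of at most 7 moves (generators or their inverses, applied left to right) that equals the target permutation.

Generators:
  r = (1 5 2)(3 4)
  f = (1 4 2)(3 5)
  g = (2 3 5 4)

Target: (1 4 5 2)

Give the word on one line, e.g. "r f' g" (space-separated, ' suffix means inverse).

  after g: (2 3 5 4)
  after r': (1 2 4 5 3)
  after r': (1 5 4)(2 3)
  after g': (1 3 4)
  after r: (1 4 5 2)

g r' r' g' r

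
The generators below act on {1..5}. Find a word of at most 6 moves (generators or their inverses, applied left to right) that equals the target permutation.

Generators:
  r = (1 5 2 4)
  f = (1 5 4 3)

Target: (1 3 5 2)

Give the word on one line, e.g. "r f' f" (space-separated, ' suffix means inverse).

f' r f r' f

  after f': (1 3 4 5)
  after r: (1 3)(2 4)
  after f: (2 3 5 4)
  after r': (1 4 5 2 3)
  after f: (1 3 5 2)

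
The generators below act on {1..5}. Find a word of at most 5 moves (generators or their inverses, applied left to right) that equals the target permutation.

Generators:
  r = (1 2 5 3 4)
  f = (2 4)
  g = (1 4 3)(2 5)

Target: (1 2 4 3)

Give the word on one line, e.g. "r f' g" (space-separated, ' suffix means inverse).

  after r': (1 4 3 5 2)
  after g: (1 3 2 4)
  after f': (1 3 4)
  after r': (1 5 2)
  after g: (1 2 4 3)

r' g f' r' g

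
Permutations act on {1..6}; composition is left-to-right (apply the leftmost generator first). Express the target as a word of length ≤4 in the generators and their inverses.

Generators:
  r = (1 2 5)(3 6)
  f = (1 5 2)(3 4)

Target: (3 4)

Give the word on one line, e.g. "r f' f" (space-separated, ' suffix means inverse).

  after f': (1 2 5)(3 4)
  after r: (1 5 2)(3 4 6)
  after r: (3 4)

f' r r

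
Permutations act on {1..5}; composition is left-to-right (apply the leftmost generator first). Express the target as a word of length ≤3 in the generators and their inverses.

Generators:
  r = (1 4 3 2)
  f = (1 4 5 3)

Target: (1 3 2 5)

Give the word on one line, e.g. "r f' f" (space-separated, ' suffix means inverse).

r f' f'

  after r: (1 4 3 2)
  after f': (2 3)(4 5)
  after f': (1 3 2 5)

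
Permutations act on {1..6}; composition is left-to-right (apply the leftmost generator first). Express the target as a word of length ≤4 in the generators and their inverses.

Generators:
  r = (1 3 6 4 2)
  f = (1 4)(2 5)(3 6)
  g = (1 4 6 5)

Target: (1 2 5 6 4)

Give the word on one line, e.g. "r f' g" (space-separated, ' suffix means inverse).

  after g: (1 4 6 5)
  after f: (2 5 4 3 6)
  after r': (1 2 5 6 4)

g f r'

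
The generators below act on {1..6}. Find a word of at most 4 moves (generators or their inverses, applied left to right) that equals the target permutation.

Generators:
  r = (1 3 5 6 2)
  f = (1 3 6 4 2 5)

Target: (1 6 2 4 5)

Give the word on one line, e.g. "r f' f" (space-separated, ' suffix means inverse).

r f' r f

  after r: (1 3 5 6 2)
  after f': (2 5 3)(4 6)
  after r: (1 3)(2 6 4)
  after f: (1 6 2 4 5)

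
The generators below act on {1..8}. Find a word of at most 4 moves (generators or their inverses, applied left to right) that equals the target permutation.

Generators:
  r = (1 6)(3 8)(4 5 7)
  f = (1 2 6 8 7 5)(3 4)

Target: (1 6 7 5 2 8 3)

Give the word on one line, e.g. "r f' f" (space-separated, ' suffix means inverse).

f r' r' f

  after f: (1 2 6 8 7 5)(3 4)
  after r': (1 2)(3 7 4 8 5 6)
  after r': (1 2 6 8 4 3 5)
  after f: (1 6 7 5 2 8 3)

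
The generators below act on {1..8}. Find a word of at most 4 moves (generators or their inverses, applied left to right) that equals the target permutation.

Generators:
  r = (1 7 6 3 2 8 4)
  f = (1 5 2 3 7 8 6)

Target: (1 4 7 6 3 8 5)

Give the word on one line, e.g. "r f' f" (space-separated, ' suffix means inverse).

r' f'

  after r': (1 4 8 2 3 6 7)
  after f': (1 4 7 6 3 8 5)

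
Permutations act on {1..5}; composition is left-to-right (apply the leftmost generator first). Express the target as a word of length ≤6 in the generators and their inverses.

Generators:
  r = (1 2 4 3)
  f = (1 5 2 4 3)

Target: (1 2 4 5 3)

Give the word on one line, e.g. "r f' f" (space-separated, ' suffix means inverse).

  after r': (1 3 4 2)
  after r': (1 4)(2 3)
  after f: (1 3 4 5 2)
  after r: (4 5)
  after r: (1 2 4 5 3)

r' r' f r r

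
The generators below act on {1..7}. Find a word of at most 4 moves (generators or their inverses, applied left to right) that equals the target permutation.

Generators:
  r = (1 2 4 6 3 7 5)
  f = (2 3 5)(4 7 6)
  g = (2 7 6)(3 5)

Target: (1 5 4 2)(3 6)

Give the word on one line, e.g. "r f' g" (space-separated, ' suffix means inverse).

f' r f'

  after f': (2 5 3)(4 6 7)
  after r: (1 2)(3 4)(5 7 6)
  after f': (1 5 4 2)(3 6)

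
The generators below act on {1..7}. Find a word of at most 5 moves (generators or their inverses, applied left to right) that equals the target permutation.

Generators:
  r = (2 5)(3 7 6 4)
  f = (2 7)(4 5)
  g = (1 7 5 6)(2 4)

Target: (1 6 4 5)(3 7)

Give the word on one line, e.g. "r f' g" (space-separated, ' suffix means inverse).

  after f': (2 7)(4 5)
  after r: (2 6 4)(3 7 5)
  after f: (2 6 5 3)(4 7)
  after r: (2 4 6)(3 5 7)
  after g': (1 6 4 5)(3 7)

f' r f r g'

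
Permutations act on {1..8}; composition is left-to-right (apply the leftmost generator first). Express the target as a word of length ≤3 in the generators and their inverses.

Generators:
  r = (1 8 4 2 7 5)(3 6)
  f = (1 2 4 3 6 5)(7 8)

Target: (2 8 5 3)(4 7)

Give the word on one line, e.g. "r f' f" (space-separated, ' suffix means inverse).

  after f': (1 5 6 3 4 2)(7 8)
  after r: (2 8 5 3)(4 7)

f' r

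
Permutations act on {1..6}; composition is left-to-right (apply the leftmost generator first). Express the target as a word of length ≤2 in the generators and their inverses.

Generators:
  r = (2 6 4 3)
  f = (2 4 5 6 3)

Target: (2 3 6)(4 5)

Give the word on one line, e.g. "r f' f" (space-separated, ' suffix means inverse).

f r

  after f: (2 4 5 6 3)
  after r: (2 3 6)(4 5)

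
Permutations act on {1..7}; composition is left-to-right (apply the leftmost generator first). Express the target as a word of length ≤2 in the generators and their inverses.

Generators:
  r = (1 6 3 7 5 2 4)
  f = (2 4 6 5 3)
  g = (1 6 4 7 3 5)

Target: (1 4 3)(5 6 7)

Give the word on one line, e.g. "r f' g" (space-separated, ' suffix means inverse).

g g

  after g: (1 6 4 7 3 5)
  after g: (1 4 3)(5 6 7)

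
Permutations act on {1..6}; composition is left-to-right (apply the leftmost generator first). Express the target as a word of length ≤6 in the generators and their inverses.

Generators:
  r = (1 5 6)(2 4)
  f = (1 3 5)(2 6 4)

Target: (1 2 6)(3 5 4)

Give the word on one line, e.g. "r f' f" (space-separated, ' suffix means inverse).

r f r' f'

  after r: (1 5 6)(2 4)
  after f: (3 5 4 6)
  after r': (1 6 3)(2 4 5)
  after f': (1 2 6)(3 5 4)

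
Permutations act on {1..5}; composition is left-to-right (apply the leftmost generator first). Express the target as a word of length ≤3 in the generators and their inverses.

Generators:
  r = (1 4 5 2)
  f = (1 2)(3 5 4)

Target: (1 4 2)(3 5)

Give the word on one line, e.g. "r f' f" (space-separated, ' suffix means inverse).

  after f: (1 2)(3 5 4)
  after f: (3 4 5)
  after r: (1 4 2)(3 5)

f f r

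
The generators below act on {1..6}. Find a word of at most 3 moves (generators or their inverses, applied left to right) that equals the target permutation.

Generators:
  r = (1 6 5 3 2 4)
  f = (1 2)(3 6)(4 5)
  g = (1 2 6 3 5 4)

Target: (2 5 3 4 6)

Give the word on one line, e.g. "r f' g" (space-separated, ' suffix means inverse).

  after r': (1 4 2 3 5 6)
  after g: (2 5 3 4 6)

r' g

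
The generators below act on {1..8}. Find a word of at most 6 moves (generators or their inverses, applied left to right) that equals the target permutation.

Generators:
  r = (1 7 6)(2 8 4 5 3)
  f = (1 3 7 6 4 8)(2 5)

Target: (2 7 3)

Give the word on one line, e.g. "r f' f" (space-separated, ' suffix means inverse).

f' r f' r

  after f': (1 8 4 6 7 3)(2 5)
  after r: (1 4)(2 3 7)(5 8)
  after f': (1 6 7 5 4 8 2)
  after r: (2 7 3)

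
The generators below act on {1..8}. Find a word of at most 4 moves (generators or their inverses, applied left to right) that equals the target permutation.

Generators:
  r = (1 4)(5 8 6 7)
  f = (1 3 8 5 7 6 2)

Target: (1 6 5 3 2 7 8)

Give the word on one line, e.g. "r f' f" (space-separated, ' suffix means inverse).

f' f'

  after f': (1 2 6 7 5 8 3)
  after f': (1 6 5 3 2 7 8)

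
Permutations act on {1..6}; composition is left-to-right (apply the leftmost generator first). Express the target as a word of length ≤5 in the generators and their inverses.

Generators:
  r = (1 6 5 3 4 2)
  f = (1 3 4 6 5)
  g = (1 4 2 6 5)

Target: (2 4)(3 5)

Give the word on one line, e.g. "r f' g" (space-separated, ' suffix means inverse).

  after g': (1 5 6 2 4)
  after r': (1 6 4 2 3 5)
  after g': (1 2 3 6)
  after r: (2 4)(3 5)

g' r' g' r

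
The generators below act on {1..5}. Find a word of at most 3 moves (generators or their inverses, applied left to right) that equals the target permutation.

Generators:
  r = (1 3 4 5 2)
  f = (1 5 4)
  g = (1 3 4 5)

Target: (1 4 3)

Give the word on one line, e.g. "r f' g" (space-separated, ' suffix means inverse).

  after g: (1 3 4 5)
  after f': (1 3 5 4)
  after g: (1 4 3)

g f' g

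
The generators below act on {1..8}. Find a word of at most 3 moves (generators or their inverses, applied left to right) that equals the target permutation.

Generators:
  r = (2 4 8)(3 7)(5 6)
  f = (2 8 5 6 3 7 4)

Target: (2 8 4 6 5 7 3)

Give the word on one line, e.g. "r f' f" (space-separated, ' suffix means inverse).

  after r: (2 4 8)(3 7)(5 6)
  after f: (3 4 5)
  after r': (2 8 4 6 5 7 3)

r f r'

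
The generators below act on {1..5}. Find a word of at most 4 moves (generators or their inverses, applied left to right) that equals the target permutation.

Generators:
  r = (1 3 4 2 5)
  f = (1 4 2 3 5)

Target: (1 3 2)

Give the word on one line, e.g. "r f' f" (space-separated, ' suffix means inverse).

  after f: (1 4 2 3 5)
  after r': (1 3 2)

f r'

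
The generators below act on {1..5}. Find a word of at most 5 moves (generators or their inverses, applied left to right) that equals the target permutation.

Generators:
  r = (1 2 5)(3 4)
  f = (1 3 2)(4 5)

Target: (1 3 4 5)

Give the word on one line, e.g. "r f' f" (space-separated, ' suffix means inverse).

f r' f' r f

  after f: (1 3 2)(4 5)
  after r': (1 4 2 5 3)
  after f': (1 5)(2 4 3)
  after r: (2 3 5)
  after f: (1 3 4 5)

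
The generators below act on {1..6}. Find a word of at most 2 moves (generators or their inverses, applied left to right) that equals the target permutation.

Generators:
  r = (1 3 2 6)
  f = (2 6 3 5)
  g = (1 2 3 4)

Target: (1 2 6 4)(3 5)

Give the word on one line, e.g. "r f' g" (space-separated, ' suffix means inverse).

  after f: (2 6 3 5)
  after g: (1 2 6 4)(3 5)

f g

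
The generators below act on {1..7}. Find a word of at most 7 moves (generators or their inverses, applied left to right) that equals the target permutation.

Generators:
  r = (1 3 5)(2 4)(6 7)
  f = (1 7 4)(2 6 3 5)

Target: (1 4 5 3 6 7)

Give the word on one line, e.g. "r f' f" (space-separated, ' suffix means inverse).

f' f' r' f' r

  after f': (1 4 7)(2 5 3 6)
  after f': (1 7 4)(2 3)(5 6)
  after r': (1 6 3 4 5 7 2)
  after f': (1 2 4 3 7 5)
  after r: (1 4 5 3 6 7)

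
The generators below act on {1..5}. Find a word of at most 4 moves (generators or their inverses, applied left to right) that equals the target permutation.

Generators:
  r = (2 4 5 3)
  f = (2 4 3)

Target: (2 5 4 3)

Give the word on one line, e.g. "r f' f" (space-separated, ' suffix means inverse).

f f r'

  after f: (2 4 3)
  after f: (2 3 4)
  after r': (2 5 4 3)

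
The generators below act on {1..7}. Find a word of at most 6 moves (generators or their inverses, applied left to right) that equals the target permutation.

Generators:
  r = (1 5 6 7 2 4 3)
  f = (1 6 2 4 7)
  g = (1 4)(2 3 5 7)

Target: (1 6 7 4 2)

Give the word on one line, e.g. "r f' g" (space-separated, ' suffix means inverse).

f' g r' r'

  after f': (1 7 4 2 6)
  after g: (1 2 6 4 3 5 7)
  after r': (1 7 3)(2 5 6)
  after r': (1 6 7 4 2)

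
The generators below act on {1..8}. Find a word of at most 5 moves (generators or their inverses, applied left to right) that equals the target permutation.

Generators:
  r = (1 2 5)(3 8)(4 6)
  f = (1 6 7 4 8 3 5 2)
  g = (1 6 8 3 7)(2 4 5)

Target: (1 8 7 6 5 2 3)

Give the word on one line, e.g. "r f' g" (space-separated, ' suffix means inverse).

  after r: (1 2 5)(3 8)(4 6)
  after f': (1 5 2 3 4)(6 7)
  after g': (1 4 7)(2 8 6 3)
  after f: (1 8 7 6 5 2 3)

r f' g' f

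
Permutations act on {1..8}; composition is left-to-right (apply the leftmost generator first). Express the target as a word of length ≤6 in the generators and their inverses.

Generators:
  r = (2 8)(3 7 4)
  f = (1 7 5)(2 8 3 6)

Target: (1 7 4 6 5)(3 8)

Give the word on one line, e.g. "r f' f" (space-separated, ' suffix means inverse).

  after f: (1 7 5)(2 8 3 6)
  after f: (1 5 7)(2 3)(6 8)
  after f: (2 6 3 8)
  after r: (2 6 7 4 3)
  after f: (1 7 4 6 5)(3 8)

f f f r f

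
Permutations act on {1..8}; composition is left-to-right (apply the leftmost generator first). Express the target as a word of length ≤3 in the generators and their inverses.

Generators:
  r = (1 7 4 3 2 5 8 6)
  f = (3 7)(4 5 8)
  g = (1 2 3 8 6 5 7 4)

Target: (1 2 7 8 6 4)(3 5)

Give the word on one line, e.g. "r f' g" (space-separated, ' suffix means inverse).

g f'

  after g: (1 2 3 8 6 5 7 4)
  after f': (1 2 7 8 6 4)(3 5)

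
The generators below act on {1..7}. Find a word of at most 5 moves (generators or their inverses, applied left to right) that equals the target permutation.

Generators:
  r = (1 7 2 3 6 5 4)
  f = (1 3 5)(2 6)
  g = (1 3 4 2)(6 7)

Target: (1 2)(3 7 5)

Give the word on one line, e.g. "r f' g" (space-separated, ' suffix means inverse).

f' g r g

  after f': (1 5 3)(2 6)
  after g: (1 5 4 2 7 6)
  after r: (1 4 3 6 7 5)
  after g: (1 2)(3 7 5)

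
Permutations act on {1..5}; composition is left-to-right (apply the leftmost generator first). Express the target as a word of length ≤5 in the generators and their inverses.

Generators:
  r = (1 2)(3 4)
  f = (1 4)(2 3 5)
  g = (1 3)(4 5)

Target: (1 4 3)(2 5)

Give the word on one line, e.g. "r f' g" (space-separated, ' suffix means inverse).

g f r g

  after g: (1 3)(4 5)
  after f: (1 5)(2 3 4)
  after r: (1 5 2 4)
  after g: (1 4 3)(2 5)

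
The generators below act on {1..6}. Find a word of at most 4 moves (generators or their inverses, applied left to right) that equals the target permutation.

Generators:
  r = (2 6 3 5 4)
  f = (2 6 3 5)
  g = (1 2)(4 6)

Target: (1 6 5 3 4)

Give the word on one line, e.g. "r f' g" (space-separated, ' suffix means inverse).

r g r

  after r: (2 6 3 5 4)
  after g: (1 2 4)(3 5 6)
  after r: (1 6 5 3 4)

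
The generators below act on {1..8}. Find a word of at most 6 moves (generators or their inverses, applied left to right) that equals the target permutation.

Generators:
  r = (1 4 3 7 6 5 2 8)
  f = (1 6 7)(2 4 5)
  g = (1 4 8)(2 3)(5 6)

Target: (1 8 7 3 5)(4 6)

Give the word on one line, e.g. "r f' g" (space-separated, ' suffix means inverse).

  after f: (1 6 7)(2 4 5)
  after r: (1 5 8)(2 3 7 4)
  after f': (1 4 5 8 7 2 3 6)
  after g: (1 8 7 3 5)(4 6)

f r f' g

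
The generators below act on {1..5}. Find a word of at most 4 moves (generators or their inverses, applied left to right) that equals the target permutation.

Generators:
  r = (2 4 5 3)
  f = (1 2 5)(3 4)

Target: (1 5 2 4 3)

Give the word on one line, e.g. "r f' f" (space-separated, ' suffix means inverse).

f' r f r

  after f': (1 5 2)(3 4)
  after r: (1 3 5 4 2)
  after f: (1 4 5 3)
  after r: (1 5 2 4 3)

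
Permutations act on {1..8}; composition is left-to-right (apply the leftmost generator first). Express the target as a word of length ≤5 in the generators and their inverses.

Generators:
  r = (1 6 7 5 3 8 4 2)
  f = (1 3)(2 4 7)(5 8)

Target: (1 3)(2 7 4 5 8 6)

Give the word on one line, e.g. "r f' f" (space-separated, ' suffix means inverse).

r f' f' r' f'

  after r: (1 6 7 5 3 8 4 2)
  after f': (1 6 4 7 8 2 3 5)
  after f': (1 6 2)(3 8 7 5)
  after r': (4 8 6)
  after f': (1 3)(2 7 4 5 8 6)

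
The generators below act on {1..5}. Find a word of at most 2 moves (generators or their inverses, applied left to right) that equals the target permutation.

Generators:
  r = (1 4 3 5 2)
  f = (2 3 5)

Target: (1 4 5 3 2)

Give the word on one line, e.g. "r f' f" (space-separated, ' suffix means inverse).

  after r: (1 4 3 5 2)
  after f: (1 4 5 3 2)

r f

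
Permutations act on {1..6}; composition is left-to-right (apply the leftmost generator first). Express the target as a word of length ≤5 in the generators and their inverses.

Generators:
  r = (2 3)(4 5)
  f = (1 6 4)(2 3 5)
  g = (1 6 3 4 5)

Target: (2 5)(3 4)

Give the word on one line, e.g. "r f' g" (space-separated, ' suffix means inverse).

g' r f' f'

  after g': (1 5 4 3 6)
  after r: (1 4 2 3 6)
  after f': (1 6 4 5 3)
  after f': (2 5)(3 4)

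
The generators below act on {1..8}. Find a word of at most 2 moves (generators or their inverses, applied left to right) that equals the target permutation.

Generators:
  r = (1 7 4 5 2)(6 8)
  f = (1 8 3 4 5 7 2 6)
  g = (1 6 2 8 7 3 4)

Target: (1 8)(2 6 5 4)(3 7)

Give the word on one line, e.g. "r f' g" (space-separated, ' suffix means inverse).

g r'

  after g: (1 6 2 8 7 3 4)
  after r': (1 8)(2 6 5 4)(3 7)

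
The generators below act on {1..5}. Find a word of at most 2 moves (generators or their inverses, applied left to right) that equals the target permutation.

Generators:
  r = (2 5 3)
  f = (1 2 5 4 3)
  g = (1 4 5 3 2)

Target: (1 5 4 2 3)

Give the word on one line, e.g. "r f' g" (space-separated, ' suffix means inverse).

  after f: (1 2 5 4 3)
  after r: (1 5 4 2 3)

f r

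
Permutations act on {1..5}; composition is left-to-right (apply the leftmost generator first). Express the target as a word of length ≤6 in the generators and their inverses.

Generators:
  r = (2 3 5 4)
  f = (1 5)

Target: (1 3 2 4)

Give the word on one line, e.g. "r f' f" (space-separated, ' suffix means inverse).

f' r' f f f

  after f': (1 5)
  after r': (1 3 2 4 5)
  after f: (1 3 2 4)
  after f: (1 3 2 4 5)
  after f: (1 3 2 4)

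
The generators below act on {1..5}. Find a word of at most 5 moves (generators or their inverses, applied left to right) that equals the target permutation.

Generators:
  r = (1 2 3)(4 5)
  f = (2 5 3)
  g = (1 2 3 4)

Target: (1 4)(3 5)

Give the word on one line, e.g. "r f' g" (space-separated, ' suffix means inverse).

  after g: (1 2 3 4)
  after g: (1 3)(2 4)
  after r: (2 5 4 3)
  after f: (2 3 5 4)
  after g': (1 4)(3 5)

g g r f g'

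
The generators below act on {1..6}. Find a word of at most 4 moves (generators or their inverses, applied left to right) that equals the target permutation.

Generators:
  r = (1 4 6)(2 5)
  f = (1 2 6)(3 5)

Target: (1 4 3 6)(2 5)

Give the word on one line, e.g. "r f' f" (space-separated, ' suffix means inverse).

  after r': (1 6 4)(2 5)
  after f: (2 3 5 6 4)
  after r: (1 4 5)(2 3)
  after f: (1 4 3 6)(2 5)

r' f r f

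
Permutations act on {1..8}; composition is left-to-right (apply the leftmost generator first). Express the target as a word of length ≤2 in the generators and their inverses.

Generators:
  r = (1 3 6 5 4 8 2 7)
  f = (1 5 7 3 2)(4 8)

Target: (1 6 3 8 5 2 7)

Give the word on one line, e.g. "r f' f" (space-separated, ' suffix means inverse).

f r'

  after f: (1 5 7 3 2)(4 8)
  after r': (1 6 3 8 5 2 7)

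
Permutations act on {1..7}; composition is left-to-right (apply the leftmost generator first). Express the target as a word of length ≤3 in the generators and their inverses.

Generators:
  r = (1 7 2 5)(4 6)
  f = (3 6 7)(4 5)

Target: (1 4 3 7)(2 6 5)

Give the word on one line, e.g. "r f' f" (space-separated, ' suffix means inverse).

  after r': (1 5 2 7)(4 6)
  after f': (1 4 3 7)(2 6 5)

r' f'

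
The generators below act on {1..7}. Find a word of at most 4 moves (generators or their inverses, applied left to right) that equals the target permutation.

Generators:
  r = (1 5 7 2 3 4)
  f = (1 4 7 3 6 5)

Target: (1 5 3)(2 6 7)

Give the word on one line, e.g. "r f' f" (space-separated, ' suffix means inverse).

f r' f f

  after f: (1 4 7 3 6 5)
  after r': (1 3 6)(2 7)(4 5)
  after f: (1 6 4)(2 3 5 7)
  after f: (1 5 3)(2 6 7)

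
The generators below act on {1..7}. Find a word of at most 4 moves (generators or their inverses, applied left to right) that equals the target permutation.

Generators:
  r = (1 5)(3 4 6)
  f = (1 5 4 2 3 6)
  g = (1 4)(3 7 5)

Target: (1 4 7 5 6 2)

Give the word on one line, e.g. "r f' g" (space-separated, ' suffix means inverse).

  after r: (1 5)(3 4 6)
  after f': (2 4 3 5 6)
  after g: (1 4 7 5 6 2)

r f' g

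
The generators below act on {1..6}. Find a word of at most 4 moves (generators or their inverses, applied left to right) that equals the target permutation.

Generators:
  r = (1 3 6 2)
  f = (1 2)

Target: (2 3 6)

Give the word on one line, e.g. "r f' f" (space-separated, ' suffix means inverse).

f r

  after f: (1 2)
  after r: (2 3 6)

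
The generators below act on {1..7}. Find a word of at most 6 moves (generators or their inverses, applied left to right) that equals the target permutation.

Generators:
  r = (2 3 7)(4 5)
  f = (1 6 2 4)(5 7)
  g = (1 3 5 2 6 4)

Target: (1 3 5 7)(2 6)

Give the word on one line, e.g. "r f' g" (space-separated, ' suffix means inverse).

r g' r f r'

  after r: (2 3 7)(4 5)
  after g': (1 4 3 7 5 6 2)
  after r: (1 5 6 3 2)(4 7)
  after f: (1 7)(2 6 3 4 5)
  after r': (1 3 5 7)(2 6)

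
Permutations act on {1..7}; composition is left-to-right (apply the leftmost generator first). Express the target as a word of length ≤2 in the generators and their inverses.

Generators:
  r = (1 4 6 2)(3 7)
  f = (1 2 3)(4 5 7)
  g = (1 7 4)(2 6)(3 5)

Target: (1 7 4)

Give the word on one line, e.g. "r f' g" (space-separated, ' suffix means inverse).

  after g': (1 4 7)(2 6)(3 5)
  after g': (1 7 4)

g' g'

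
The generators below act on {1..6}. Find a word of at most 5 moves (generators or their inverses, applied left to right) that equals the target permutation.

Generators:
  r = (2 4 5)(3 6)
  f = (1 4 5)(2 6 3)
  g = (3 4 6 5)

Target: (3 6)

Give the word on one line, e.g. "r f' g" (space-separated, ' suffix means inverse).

  after r: (2 4 5)(3 6)
  after r: (2 5 4)
  after r: (3 6)

r r r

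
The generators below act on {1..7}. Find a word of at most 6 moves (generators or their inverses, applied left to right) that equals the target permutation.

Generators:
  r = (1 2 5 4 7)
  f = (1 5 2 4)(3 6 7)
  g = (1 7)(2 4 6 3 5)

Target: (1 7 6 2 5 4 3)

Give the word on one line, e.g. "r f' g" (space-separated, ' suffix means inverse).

f r' f r

  after f: (1 5 2 4)(3 6 7)
  after r': (1 2 5)(3 6 4 7)
  after f: (1 4 3 7 6)
  after r: (1 7 6 2 5 4 3)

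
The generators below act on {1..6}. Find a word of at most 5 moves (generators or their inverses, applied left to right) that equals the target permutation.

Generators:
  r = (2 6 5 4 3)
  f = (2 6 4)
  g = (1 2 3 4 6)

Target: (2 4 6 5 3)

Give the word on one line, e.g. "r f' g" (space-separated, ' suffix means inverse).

  after r': (2 3 4 5 6)
  after f': (2 3 6 4 5)
  after r': (2 4 6 5 3)

r' f' r'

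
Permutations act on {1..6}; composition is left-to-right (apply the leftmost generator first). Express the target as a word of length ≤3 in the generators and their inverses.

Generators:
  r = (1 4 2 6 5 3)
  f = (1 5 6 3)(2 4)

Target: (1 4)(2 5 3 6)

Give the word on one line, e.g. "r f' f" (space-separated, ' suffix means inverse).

r f r'

  after r: (1 4 2 6 5 3)
  after f: (1 2 3 5)
  after r': (1 4)(2 5 3 6)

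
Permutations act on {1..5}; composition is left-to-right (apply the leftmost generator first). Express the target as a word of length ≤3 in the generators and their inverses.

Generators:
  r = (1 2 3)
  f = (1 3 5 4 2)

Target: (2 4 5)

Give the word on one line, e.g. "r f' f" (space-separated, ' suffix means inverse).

  after f': (1 2 4 5 3)
  after r': (2 4 5)

f' r'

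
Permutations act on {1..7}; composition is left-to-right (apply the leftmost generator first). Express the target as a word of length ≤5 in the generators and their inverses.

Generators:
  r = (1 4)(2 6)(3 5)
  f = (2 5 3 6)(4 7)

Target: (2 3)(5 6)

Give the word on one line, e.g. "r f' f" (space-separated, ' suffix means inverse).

r' f f r

  after r': (1 4)(2 6)(3 5)
  after f: (1 7 4)(5 6)
  after f: (1 4)(2 5)(3 6)
  after r: (2 3)(5 6)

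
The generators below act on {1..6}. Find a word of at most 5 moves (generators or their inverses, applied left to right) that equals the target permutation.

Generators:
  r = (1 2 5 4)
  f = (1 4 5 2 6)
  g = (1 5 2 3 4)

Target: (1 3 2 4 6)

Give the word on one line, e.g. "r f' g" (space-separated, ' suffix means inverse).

g' g' f

  after g': (1 4 3 2 5)
  after g': (1 3 5 4 2)
  after f: (1 3 2 4 6)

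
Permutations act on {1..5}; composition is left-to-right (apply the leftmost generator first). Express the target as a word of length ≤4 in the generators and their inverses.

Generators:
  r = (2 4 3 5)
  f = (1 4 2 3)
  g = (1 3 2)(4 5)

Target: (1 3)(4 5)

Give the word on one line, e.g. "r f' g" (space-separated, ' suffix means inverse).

  after r: (2 4 3 5)
  after g': (1 2 5 3 4)
  after f': (1 4 3)(2 5)
  after r: (1 3)(4 5)

r g' f' r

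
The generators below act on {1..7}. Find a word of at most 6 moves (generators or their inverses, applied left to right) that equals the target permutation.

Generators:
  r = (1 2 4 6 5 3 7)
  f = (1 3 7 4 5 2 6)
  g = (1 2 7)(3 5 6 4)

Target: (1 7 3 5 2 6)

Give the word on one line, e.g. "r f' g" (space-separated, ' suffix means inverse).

r' r' r' g' r

  after r': (1 7 3 5 6 4 2)
  after r': (1 3 6 2 7 5 4)
  after r': (1 5 2 3 4 7 6)
  after g': (1 3 6 7 5)(2 4)
  after r: (1 7 3 5 2 6)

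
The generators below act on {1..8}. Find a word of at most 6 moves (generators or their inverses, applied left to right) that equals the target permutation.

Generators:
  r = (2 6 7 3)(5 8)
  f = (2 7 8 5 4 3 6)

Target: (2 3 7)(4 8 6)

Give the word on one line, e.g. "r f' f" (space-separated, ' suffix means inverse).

  after r': (2 3 7 6)(5 8)
  after r': (2 7)(3 6)
  after f': (4 5 8 7 6)
  after r': (2 3 7)(4 8 6)

r' r' f' r'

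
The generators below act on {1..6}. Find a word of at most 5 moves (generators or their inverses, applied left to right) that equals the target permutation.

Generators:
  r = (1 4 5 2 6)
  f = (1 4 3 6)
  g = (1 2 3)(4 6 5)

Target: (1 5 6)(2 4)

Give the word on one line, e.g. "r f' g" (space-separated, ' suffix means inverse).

g r' f'

  after g: (1 2 3)(4 6 5)
  after r': (1 5)(2 3 6 4)
  after f': (1 5 6)(2 4)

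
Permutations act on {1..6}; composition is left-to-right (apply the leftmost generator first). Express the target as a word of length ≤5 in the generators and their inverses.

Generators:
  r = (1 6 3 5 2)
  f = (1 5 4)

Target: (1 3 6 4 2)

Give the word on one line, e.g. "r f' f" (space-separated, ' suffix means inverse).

f r' f'

  after f: (1 5 4)
  after r': (1 3 6)(2 5 4)
  after f': (1 3 6 4 2)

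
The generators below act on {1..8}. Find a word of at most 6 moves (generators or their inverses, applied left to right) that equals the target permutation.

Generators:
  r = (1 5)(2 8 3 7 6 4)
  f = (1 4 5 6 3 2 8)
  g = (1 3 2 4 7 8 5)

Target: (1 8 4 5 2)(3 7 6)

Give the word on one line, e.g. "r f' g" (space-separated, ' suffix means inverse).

  after g': (1 5 8 7 4 2 3)
  after r: (2 7)(3 5)(4 8 6)
  after g: (1 3)(2 8 6 7 4 5)
  after g: (1 2 5 4)(6 8)
  after r: (1 8 4 5 2)(3 7 6)

g' r g g r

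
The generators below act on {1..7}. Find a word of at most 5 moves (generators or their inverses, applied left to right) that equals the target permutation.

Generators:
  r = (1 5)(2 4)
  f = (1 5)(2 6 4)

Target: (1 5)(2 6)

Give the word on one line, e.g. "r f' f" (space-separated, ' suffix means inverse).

  after f': (1 5)(2 4 6)
  after f': (2 6 4)
  after r: (1 5)(2 6)

f' f' r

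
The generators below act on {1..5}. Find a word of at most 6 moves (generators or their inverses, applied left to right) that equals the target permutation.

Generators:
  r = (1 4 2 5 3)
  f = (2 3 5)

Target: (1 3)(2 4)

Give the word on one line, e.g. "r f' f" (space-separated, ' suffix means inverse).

f r r f' f'

  after f: (2 3 5)
  after r: (1 4 2)
  after r: (1 2 4 5 3)
  after f': (1 5 2 4 3)
  after f': (1 3)(2 4)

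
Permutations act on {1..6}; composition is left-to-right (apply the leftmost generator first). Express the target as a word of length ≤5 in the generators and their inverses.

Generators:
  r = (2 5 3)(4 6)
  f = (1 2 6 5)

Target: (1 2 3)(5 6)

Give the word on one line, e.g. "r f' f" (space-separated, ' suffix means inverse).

  after r: (2 5 3)(4 6)
  after r: (2 3 5)
  after f: (1 2 3)(5 6)

r r f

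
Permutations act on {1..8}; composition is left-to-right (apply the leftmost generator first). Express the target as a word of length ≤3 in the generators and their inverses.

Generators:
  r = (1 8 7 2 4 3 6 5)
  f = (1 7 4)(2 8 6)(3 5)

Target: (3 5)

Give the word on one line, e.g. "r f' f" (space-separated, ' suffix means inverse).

  after f: (1 7 4)(2 8 6)(3 5)
  after f: (1 4 7)(2 6 8)
  after f: (3 5)

f f f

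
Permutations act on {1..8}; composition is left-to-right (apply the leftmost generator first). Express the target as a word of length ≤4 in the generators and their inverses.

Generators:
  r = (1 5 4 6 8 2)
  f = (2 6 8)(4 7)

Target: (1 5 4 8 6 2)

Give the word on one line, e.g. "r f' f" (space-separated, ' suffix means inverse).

  after r: (1 5 4 6 8 2)
  after f': (1 5 7 4 2)
  after f': (1 5 4 8 6 2)

r f' f'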